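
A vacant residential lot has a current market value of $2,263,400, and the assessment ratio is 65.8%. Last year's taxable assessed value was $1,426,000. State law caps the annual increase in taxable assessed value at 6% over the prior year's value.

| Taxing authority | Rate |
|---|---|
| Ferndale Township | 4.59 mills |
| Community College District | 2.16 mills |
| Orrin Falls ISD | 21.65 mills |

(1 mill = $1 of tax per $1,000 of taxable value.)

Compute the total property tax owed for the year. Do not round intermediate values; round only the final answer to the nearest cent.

Uncapped assessed value = $2,263,400 × 0.658 = $1,489,317.2
Cap limit = $1,426,000 × 1.06 = $1,511,560
Taxable assessed value = min($1,489,317.2, $1,511,560) = $1,489,317.2 (cap does not bind)
Ferndale Township: $1,489,317.2 × 0.00459 = $6,835.965948
Community College District: $1,489,317.2 × 0.00216 = $3,216.925152
Orrin Falls ISD: $1,489,317.2 × 0.02165 = $32,243.71738
Total = $42,296.60848

$42,296.61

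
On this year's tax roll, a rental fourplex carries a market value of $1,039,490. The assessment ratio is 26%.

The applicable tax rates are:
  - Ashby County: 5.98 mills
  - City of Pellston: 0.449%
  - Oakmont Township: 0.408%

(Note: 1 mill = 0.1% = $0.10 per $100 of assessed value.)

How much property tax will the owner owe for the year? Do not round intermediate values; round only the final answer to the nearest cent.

Assessed value = $1,039,490 × 0.26 = $270,267.4
Ashby County: $270,267.4 × 0.00598 = $1,616.199052
City of Pellston: $270,267.4 × 0.00449 = $1,213.500626
Oakmont Township: $270,267.4 × 0.00408 = $1,102.690992
Total = $3,932.39067

$3,932.39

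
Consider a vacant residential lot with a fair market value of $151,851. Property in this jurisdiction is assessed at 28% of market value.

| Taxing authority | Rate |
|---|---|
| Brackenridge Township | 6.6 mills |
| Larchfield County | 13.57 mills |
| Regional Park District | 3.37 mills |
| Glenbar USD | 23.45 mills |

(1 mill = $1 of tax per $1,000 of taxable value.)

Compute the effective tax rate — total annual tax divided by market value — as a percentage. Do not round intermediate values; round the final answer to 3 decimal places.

1.316%

Assessed value = $151,851 × 0.28 = $42,518.28
Brackenridge Township: $42,518.28 × 0.0066 = $280.620648
Larchfield County: $42,518.28 × 0.01357 = $576.9730596
Regional Park District: $42,518.28 × 0.00337 = $143.2866036
Glenbar USD: $42,518.28 × 0.02345 = $997.053666
Total tax = $1,997.9339772
Effective rate = $1,997.9339772 ÷ $151,851 = 1.316% of market value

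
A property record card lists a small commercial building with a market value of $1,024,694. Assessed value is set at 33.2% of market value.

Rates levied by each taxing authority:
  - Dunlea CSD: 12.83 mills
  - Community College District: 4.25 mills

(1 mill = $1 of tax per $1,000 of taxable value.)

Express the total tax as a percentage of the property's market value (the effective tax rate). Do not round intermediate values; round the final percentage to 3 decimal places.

Assessed value = $1,024,694 × 0.332 = $340,198.408
Dunlea CSD: $340,198.408 × 0.01283 = $4,364.74557464
Community College District: $340,198.408 × 0.00425 = $1,445.843234
Total tax = $5,810.58880864
Effective rate = $5,810.58880864 ÷ $1,024,694 = 0.567% of market value

0.567%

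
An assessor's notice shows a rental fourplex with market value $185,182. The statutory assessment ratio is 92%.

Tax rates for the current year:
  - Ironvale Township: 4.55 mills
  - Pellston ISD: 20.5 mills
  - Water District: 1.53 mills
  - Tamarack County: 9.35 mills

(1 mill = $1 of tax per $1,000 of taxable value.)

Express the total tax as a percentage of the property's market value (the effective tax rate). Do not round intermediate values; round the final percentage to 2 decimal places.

3.31%

Assessed value = $185,182 × 0.92 = $170,367.44
Ironvale Township: $170,367.44 × 0.00455 = $775.171852
Pellston ISD: $170,367.44 × 0.0205 = $3,492.53252
Water District: $170,367.44 × 0.00153 = $260.6621832
Tamarack County: $170,367.44 × 0.00935 = $1,592.935564
Total tax = $6,121.3021192
Effective rate = $6,121.3021192 ÷ $185,182 = 3.31% of market value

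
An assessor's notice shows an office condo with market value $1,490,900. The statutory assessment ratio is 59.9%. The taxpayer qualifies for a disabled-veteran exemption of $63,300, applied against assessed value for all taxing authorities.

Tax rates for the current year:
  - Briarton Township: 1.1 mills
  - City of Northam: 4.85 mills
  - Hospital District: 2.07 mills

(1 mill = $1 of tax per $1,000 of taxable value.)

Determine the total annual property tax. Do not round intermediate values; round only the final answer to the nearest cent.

Assessed value = $1,490,900 × 0.599 = $893,049.1
Taxable value = $893,049.1 − $63,300 = $829,749.1
Briarton Township: $829,749.1 × 0.0011 = $912.72401
City of Northam: $829,749.1 × 0.00485 = $4,024.283135
Hospital District: $829,749.1 × 0.00207 = $1,717.580637
Total = $912.72401 + $4,024.283135 + $1,717.580637 = $6,654.587782

$6,654.59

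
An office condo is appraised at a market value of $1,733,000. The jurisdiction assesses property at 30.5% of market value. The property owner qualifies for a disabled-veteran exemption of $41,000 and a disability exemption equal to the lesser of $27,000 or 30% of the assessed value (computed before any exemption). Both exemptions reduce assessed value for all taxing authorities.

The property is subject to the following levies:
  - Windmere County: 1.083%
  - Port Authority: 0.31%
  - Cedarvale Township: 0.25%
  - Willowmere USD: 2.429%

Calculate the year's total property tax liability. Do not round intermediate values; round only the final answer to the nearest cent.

$18,754.21

Assessed value = $1,733,000 × 0.305 = $528,565
Disability exemption = min($27,000, 30% × $528,565) = min($27,000, $158,569.5) = $27,000 (dollar cap binds)
Taxable value = $528,565 − $41,000 − $27,000 = $460,565
Windmere County: $460,565 × 0.01083 = $4,987.91895
Port Authority: $460,565 × 0.0031 = $1,427.7515
Cedarvale Township: $460,565 × 0.0025 = $1,151.4125
Willowmere USD: $460,565 × 0.02429 = $11,187.12385
Total = $18,754.2068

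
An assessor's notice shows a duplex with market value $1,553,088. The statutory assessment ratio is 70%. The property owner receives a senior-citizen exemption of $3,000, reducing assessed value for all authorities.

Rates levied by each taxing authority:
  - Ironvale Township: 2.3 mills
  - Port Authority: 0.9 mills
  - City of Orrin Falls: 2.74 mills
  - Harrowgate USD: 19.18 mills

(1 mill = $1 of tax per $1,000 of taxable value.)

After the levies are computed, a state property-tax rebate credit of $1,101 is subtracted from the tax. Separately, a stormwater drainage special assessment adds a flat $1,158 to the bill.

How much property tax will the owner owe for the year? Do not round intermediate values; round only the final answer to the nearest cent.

$27,291.14

Assessed value = $1,553,088 × 0.7 = $1,087,161.6
Taxable value = $1,087,161.6 − $3,000 = $1,084,161.6
Ironvale Township: $1,084,161.6 × 0.0023 = $2,493.57168
Port Authority: $1,084,161.6 × 0.0009 = $975.74544
City of Orrin Falls: $1,084,161.6 × 0.00274 = $2,970.602784
Harrowgate USD: $1,084,161.6 × 0.01918 = $20,794.219488
Levies subtotal = $27,234.139392
After credit = $27,234.139392 − $1,101 = $26,133.139392
Total = $26,133.139392 + $1,158 = $27,291.139392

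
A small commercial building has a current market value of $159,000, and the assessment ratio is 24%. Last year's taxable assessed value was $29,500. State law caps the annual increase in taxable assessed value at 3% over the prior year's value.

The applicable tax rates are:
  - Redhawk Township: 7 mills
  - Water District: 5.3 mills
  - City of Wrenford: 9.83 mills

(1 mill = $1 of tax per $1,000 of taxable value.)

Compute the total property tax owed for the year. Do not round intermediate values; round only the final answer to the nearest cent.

$672.42

Uncapped assessed value = $159,000 × 0.24 = $38,160
Cap limit = $29,500 × 1.03 = $30,385
Taxable assessed value = min($38,160, $30,385) = $30,385 (cap binds)
Redhawk Township: $30,385 × 0.007 = $212.695
Water District: $30,385 × 0.0053 = $161.0405
City of Wrenford: $30,385 × 0.00983 = $298.68455
Total = $672.42005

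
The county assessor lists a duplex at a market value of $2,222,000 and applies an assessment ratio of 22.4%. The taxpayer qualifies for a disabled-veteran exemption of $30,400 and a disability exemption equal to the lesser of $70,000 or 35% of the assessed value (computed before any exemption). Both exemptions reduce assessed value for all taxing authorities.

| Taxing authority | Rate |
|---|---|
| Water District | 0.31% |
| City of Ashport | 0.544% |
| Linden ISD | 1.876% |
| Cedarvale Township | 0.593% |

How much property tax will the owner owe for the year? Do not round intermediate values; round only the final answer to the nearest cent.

Assessed value = $2,222,000 × 0.224 = $497,728
Disability exemption = min($70,000, 35% × $497,728) = min($70,000, $174,204.8) = $70,000 (dollar cap binds)
Taxable value = $497,728 − $30,400 − $70,000 = $397,328
Water District: $397,328 × 0.0031 = $1,231.7168
City of Ashport: $397,328 × 0.00544 = $2,161.46432
Linden ISD: $397,328 × 0.01876 = $7,453.87328
Cedarvale Township: $397,328 × 0.00593 = $2,356.15504
Total = $13,203.20944

$13,203.21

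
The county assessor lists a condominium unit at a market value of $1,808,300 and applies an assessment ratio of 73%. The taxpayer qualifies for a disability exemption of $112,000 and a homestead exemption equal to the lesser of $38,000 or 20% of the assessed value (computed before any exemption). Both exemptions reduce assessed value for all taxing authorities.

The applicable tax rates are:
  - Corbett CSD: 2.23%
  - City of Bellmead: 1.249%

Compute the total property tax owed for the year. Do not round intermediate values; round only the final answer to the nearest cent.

$40,706.35

Assessed value = $1,808,300 × 0.73 = $1,320,059
Homestead exemption = min($38,000, 20% × $1,320,059) = min($38,000, $264,011.8) = $38,000 (dollar cap binds)
Taxable value = $1,320,059 − $112,000 − $38,000 = $1,170,059
Corbett CSD: $1,170,059 × 0.0223 = $26,092.3157
City of Bellmead: $1,170,059 × 0.01249 = $14,614.03691
Total = $40,706.35261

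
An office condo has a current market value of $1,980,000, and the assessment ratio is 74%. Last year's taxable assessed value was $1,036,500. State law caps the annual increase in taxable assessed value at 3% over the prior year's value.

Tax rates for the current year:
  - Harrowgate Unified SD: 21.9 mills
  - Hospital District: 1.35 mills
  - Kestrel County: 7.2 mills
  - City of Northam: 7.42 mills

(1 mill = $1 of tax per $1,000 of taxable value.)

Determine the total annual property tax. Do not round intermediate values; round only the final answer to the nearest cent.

$40,429.82

Uncapped assessed value = $1,980,000 × 0.74 = $1,465,200
Cap limit = $1,036,500 × 1.03 = $1,067,595
Taxable assessed value = min($1,465,200, $1,067,595) = $1,067,595 (cap binds)
Harrowgate Unified SD: $1,067,595 × 0.0219 = $23,380.3305
Hospital District: $1,067,595 × 0.00135 = $1,441.25325
Kestrel County: $1,067,595 × 0.0072 = $7,686.684
City of Northam: $1,067,595 × 0.00742 = $7,921.5549
Total = $40,429.82265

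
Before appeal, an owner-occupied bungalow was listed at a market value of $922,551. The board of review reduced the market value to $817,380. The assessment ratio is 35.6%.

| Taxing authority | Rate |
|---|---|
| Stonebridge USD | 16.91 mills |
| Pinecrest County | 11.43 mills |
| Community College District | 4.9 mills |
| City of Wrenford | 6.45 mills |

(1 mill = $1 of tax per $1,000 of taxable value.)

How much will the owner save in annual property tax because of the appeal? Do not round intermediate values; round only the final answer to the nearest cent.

Old assessed value = $922,551 × 0.356 = $328,428.156
New assessed value = $817,380 × 0.356 = $290,987.28
Combined rate = 0.01691 + 0.01143 + 0.0049 + 0.00645 = 0.03969
Old tax = $328,428.156 × 0.03969 = $13,035.31351164
New tax = $290,987.28 × 0.03969 = $11,549.2851432
Reduction = $13,035.31351164 − $11,549.2851432 = $1,486.02836844

$1,486.03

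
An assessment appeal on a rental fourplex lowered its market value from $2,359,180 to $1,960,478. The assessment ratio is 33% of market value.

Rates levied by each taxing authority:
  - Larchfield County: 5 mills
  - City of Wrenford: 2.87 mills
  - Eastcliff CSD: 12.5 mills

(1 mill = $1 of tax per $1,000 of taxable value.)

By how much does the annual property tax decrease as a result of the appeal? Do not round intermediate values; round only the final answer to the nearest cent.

Old assessed value = $2,359,180 × 0.33 = $778,529.4
New assessed value = $1,960,478 × 0.33 = $646,957.74
Combined rate = 0.005 + 0.00287 + 0.0125 = 0.02037
Old tax = $778,529.4 × 0.02037 = $15,858.643878
New tax = $646,957.74 × 0.02037 = $13,178.5291638
Reduction = $15,858.643878 − $13,178.5291638 = $2,680.1147142

$2,680.11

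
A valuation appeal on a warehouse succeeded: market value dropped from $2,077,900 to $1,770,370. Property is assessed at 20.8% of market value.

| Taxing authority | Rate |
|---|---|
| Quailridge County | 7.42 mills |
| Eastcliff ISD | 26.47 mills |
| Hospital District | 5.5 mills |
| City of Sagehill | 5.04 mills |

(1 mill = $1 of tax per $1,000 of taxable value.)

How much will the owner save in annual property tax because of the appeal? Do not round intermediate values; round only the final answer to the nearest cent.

Old assessed value = $2,077,900 × 0.208 = $432,203.2
New assessed value = $1,770,370 × 0.208 = $368,236.96
Combined rate = 0.00742 + 0.02647 + 0.0055 + 0.00504 = 0.04443
Old tax = $432,203.2 × 0.04443 = $19,202.788176
New tax = $368,236.96 × 0.04443 = $16,360.7681328
Reduction = $19,202.788176 − $16,360.7681328 = $2,842.0200432

$2,842.02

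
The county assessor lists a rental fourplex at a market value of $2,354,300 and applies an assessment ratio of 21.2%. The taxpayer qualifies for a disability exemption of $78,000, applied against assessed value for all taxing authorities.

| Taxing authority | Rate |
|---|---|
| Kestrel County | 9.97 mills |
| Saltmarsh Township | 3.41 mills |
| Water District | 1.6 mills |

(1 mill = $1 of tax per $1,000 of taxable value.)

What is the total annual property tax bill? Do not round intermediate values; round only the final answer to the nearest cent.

Assessed value = $2,354,300 × 0.212 = $499,111.6
Taxable value = $499,111.6 − $78,000 = $421,111.6
Kestrel County: $421,111.6 × 0.00997 = $4,198.482652
Saltmarsh Township: $421,111.6 × 0.00341 = $1,435.990556
Water District: $421,111.6 × 0.0016 = $673.77856
Total = $4,198.482652 + $1,435.990556 + $673.77856 = $6,308.251768

$6,308.25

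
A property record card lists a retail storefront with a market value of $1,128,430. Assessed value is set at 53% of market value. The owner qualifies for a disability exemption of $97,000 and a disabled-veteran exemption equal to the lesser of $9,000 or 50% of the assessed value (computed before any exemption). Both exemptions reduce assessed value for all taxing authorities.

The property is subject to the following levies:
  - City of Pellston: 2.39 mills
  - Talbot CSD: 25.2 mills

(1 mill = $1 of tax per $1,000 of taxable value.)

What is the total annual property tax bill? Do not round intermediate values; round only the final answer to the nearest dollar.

$13,576

Assessed value = $1,128,430 × 0.53 = $598,067.9
Disabled-veteran exemption = min($9,000, 50% × $598,067.9) = min($9,000, $299,033.95) = $9,000 (dollar cap binds)
Taxable value = $598,067.9 − $97,000 − $9,000 = $492,067.9
City of Pellston: $492,067.9 × 0.00239 = $1,176.042281
Talbot CSD: $492,067.9 × 0.0252 = $12,400.11108
Total = $13,576.153361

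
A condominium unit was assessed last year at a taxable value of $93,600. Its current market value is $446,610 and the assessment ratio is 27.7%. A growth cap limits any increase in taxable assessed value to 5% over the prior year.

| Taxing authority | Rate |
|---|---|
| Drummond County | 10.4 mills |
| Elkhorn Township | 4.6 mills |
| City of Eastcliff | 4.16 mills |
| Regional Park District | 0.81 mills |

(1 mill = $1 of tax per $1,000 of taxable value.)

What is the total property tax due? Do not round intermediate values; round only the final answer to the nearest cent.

Uncapped assessed value = $446,610 × 0.277 = $123,710.97
Cap limit = $93,600 × 1.05 = $98,280
Taxable assessed value = min($123,710.97, $98,280) = $98,280 (cap binds)
Drummond County: $98,280 × 0.0104 = $1,022.112
Elkhorn Township: $98,280 × 0.0046 = $452.088
City of Eastcliff: $98,280 × 0.00416 = $408.8448
Regional Park District: $98,280 × 0.00081 = $79.6068
Total = $1,962.6516

$1,962.65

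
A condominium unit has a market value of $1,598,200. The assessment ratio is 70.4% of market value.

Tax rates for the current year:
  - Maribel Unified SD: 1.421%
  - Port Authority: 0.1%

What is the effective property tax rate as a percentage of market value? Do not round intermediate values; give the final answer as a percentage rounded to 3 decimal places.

1.071%

Assessed value = $1,598,200 × 0.704 = $1,125,132.8
Maribel Unified SD: $1,125,132.8 × 0.01421 = $15,988.137088
Port Authority: $1,125,132.8 × 0.001 = $1,125.1328
Total tax = $17,113.269888
Effective rate = $17,113.269888 ÷ $1,598,200 = 1.071% of market value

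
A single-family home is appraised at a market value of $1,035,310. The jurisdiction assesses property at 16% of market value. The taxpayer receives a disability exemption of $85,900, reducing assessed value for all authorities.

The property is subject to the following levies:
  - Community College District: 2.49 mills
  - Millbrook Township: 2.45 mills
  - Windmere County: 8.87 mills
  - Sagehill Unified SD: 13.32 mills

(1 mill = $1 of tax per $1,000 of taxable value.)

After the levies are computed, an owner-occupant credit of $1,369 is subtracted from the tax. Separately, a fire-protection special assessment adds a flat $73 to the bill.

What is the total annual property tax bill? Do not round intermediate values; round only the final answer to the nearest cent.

$867.61

Assessed value = $1,035,310 × 0.16 = $165,649.6
Taxable value = $165,649.6 − $85,900 = $79,749.6
Community College District: $79,749.6 × 0.00249 = $198.576504
Millbrook Township: $79,749.6 × 0.00245 = $195.38652
Windmere County: $79,749.6 × 0.00887 = $707.378952
Sagehill Unified SD: $79,749.6 × 0.01332 = $1,062.264672
Levies subtotal = $2,163.606648
After credit = $2,163.606648 − $1,369 = $794.606648
Total = $794.606648 + $73 = $867.606648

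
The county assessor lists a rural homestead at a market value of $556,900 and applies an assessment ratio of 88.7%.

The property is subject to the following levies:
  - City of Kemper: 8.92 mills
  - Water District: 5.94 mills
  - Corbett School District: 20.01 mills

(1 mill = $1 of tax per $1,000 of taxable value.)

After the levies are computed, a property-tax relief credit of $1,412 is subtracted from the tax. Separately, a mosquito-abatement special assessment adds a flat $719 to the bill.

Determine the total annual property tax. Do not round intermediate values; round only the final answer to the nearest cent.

Assessed value = $556,900 × 0.887 = $493,970.3
City of Kemper: $493,970.3 × 0.00892 = $4,406.215076
Water District: $493,970.3 × 0.00594 = $2,934.183582
Corbett School District: $493,970.3 × 0.02001 = $9,884.345703
Levies subtotal = $17,224.744361
After credit = $17,224.744361 − $1,412 = $15,812.744361
Total = $15,812.744361 + $719 = $16,531.744361

$16,531.74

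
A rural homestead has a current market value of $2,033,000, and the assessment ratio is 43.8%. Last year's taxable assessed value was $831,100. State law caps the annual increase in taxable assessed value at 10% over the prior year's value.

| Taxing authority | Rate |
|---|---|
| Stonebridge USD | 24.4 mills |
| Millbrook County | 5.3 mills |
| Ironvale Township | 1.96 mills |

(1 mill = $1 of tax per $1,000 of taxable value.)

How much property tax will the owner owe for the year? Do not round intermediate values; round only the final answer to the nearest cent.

Uncapped assessed value = $2,033,000 × 0.438 = $890,454
Cap limit = $831,100 × 1.1 = $914,210
Taxable assessed value = min($890,454, $914,210) = $890,454 (cap does not bind)
Stonebridge USD: $890,454 × 0.0244 = $21,727.0776
Millbrook County: $890,454 × 0.0053 = $4,719.4062
Ironvale Township: $890,454 × 0.00196 = $1,745.28984
Total = $28,191.77364

$28,191.77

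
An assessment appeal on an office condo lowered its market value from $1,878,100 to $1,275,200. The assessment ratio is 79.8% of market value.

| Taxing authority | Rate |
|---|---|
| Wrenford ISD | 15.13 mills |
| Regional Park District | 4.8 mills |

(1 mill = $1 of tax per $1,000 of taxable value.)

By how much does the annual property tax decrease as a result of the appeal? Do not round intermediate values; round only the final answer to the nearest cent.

$9,588.61

Old assessed value = $1,878,100 × 0.798 = $1,498,723.8
New assessed value = $1,275,200 × 0.798 = $1,017,609.6
Combined rate = 0.01513 + 0.0048 = 0.01993
Old tax = $1,498,723.8 × 0.01993 = $29,869.565334
New tax = $1,017,609.6 × 0.01993 = $20,280.959328
Reduction = $29,869.565334 − $20,280.959328 = $9,588.606006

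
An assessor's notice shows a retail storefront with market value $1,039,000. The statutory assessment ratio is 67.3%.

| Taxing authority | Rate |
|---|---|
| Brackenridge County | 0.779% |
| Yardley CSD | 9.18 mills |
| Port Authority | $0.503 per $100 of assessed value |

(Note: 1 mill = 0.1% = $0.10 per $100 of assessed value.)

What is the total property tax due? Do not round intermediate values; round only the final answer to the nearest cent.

$15,383.43

Assessed value = $1,039,000 × 0.673 = $699,247
Brackenridge County: $699,247 × 0.00779 = $5,447.13413
Yardley CSD: $699,247 × 0.00918 = $6,419.08746
Port Authority: $699,247 × 0.00503 = $3,517.21241
Total = $15,383.434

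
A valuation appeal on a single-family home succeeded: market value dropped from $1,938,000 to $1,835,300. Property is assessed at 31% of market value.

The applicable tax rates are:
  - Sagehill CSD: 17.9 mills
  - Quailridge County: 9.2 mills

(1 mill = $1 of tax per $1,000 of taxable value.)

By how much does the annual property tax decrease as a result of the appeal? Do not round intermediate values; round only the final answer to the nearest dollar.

Old assessed value = $1,938,000 × 0.31 = $600,780
New assessed value = $1,835,300 × 0.31 = $568,943
Combined rate = 0.0179 + 0.0092 = 0.0271
Old tax = $600,780 × 0.0271 = $16,281.138
New tax = $568,943 × 0.0271 = $15,418.3553
Reduction = $16,281.138 − $15,418.3553 = $862.7827

$863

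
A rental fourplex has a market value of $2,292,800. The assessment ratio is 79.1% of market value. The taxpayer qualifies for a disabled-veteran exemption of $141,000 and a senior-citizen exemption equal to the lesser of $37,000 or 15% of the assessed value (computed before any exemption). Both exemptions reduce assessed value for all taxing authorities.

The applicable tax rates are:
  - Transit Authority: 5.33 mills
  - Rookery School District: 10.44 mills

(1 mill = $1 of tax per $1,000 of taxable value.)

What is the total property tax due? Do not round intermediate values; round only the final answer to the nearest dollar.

$25,793

Assessed value = $2,292,800 × 0.791 = $1,813,604.8
Senior-citizen exemption = min($37,000, 15% × $1,813,604.8) = min($37,000, $272,040.72) = $37,000 (dollar cap binds)
Taxable value = $1,813,604.8 − $141,000 − $37,000 = $1,635,604.8
Transit Authority: $1,635,604.8 × 0.00533 = $8,717.773584
Rookery School District: $1,635,604.8 × 0.01044 = $17,075.714112
Total = $25,793.487696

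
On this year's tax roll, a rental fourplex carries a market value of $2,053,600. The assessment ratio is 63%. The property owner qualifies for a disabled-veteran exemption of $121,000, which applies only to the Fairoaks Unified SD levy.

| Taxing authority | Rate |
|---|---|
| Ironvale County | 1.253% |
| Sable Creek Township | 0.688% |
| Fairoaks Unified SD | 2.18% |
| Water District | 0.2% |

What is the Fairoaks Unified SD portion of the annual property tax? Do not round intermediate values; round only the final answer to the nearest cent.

Assessed value = $2,053,600 × 0.63 = $1,293,768
Fairoaks Unified SD taxable value = $1,293,768 − $121,000 = $1,172,768
Fairoaks Unified SD levy = $1,172,768 × 0.0218 = $25,566.3424

$25,566.34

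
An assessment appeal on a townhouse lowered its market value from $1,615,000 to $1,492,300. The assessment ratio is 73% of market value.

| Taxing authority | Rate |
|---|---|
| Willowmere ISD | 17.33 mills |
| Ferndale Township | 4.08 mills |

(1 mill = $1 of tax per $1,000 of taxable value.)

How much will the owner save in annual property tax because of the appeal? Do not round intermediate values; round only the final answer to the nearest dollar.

$1,918

Old assessed value = $1,615,000 × 0.73 = $1,178,950
New assessed value = $1,492,300 × 0.73 = $1,089,379
Combined rate = 0.01733 + 0.00408 = 0.02141
Old tax = $1,178,950 × 0.02141 = $25,241.3195
New tax = $1,089,379 × 0.02141 = $23,323.60439
Reduction = $25,241.3195 − $23,323.60439 = $1,917.71511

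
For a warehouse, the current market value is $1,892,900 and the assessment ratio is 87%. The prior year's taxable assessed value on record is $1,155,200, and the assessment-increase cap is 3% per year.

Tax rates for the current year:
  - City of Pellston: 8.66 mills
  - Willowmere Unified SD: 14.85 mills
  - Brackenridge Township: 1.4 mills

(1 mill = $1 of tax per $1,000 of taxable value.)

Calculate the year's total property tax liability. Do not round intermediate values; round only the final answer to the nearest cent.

Uncapped assessed value = $1,892,900 × 0.87 = $1,646,823
Cap limit = $1,155,200 × 1.03 = $1,189,856
Taxable assessed value = min($1,646,823, $1,189,856) = $1,189,856 (cap binds)
City of Pellston: $1,189,856 × 0.00866 = $10,304.15296
Willowmere Unified SD: $1,189,856 × 0.01485 = $17,669.3616
Brackenridge Township: $1,189,856 × 0.0014 = $1,665.7984
Total = $29,639.31296

$29,639.31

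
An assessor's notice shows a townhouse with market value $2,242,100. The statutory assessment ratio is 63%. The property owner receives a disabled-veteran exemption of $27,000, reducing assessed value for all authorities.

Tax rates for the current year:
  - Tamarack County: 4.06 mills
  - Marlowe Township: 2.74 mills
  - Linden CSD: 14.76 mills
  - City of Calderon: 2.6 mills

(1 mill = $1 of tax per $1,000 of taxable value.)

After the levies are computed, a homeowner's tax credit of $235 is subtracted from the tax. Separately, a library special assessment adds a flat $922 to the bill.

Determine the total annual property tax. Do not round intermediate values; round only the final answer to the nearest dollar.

Assessed value = $2,242,100 × 0.63 = $1,412,523
Taxable value = $1,412,523 − $27,000 = $1,385,523
Tamarack County: $1,385,523 × 0.00406 = $5,625.22338
Marlowe Township: $1,385,523 × 0.00274 = $3,796.33302
Linden CSD: $1,385,523 × 0.01476 = $20,450.31948
City of Calderon: $1,385,523 × 0.0026 = $3,602.3598
Levies subtotal = $33,474.23568
After credit = $33,474.23568 − $235 = $33,239.23568
Total = $33,239.23568 + $922 = $34,161.23568

$34,161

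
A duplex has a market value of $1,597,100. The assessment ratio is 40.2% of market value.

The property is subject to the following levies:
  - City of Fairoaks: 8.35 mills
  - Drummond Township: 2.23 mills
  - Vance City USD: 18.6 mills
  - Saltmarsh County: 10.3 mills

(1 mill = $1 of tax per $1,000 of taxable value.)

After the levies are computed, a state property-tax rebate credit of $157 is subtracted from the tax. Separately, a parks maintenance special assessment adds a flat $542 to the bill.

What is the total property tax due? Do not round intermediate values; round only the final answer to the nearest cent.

$25,732.51

Assessed value = $1,597,100 × 0.402 = $642,034.2
City of Fairoaks: $642,034.2 × 0.00835 = $5,360.98557
Drummond Township: $642,034.2 × 0.00223 = $1,431.736266
Vance City USD: $642,034.2 × 0.0186 = $11,941.83612
Saltmarsh County: $642,034.2 × 0.0103 = $6,612.95226
Levies subtotal = $25,347.510216
After credit = $25,347.510216 − $157 = $25,190.510216
Total = $25,190.510216 + $542 = $25,732.510216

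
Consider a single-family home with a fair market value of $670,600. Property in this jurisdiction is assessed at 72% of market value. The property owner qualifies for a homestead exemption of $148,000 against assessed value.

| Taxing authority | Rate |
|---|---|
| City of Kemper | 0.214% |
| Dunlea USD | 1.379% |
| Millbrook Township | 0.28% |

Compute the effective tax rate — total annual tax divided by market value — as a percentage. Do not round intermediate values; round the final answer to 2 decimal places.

Assessed value = $670,600 × 0.72 = $482,832
Taxable value = $482,832 − $148,000 = $334,832
City of Kemper: $334,832 × 0.00214 = $716.54048
Dunlea USD: $334,832 × 0.01379 = $4,617.33328
Millbrook Township: $334,832 × 0.0028 = $937.5296
Total tax = $6,271.40336
Effective rate = $6,271.40336 ÷ $670,600 = 0.94% of market value

0.94%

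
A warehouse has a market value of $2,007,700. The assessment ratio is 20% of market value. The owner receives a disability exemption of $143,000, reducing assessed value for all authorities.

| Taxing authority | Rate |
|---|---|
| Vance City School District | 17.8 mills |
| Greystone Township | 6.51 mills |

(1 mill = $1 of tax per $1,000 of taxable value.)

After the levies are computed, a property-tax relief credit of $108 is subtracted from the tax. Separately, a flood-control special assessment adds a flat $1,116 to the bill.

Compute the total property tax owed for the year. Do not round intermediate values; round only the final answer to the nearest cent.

Assessed value = $2,007,700 × 0.2 = $401,540
Taxable value = $401,540 − $143,000 = $258,540
Vance City School District: $258,540 × 0.0178 = $4,602.012
Greystone Township: $258,540 × 0.00651 = $1,683.0954
Levies subtotal = $6,285.1074
After credit = $6,285.1074 − $108 = $6,177.1074
Total = $6,177.1074 + $1,116 = $7,293.1074

$7,293.11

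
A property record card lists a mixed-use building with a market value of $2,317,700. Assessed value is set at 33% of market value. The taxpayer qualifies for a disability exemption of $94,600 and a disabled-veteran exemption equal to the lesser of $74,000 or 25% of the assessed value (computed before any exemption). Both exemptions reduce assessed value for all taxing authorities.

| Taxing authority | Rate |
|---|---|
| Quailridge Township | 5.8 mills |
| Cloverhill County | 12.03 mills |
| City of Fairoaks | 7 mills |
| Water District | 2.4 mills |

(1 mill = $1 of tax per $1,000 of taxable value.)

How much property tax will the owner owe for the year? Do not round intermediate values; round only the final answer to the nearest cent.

Assessed value = $2,317,700 × 0.33 = $764,841
Disabled-veteran exemption = min($74,000, 25% × $764,841) = min($74,000, $191,210.25) = $74,000 (dollar cap binds)
Taxable value = $764,841 − $94,600 − $74,000 = $596,241
Quailridge Township: $596,241 × 0.0058 = $3,458.1978
Cloverhill County: $596,241 × 0.01203 = $7,172.77923
City of Fairoaks: $596,241 × 0.007 = $4,173.687
Water District: $596,241 × 0.0024 = $1,430.9784
Total = $16,235.64243

$16,235.64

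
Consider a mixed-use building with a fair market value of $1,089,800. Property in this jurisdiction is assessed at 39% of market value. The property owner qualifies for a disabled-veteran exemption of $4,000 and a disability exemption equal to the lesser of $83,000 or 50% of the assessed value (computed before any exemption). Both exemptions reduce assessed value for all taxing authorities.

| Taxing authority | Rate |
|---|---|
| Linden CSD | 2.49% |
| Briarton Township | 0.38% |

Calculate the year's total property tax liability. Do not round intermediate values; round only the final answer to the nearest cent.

Assessed value = $1,089,800 × 0.39 = $425,022
Disability exemption = min($83,000, 50% × $425,022) = min($83,000, $212,511) = $83,000 (dollar cap binds)
Taxable value = $425,022 − $4,000 − $83,000 = $338,022
Linden CSD: $338,022 × 0.0249 = $8,416.7478
Briarton Township: $338,022 × 0.0038 = $1,284.4836
Total = $9,701.2314

$9,701.23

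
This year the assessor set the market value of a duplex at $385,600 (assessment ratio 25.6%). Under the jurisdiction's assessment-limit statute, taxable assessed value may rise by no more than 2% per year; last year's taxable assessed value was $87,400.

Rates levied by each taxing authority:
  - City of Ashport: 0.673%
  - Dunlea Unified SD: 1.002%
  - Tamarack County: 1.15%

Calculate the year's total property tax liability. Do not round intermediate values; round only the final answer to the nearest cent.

Uncapped assessed value = $385,600 × 0.256 = $98,713.6
Cap limit = $87,400 × 1.02 = $89,148
Taxable assessed value = min($98,713.6, $89,148) = $89,148 (cap binds)
City of Ashport: $89,148 × 0.00673 = $599.96604
Dunlea Unified SD: $89,148 × 0.01002 = $893.26296
Tamarack County: $89,148 × 0.0115 = $1,025.202
Total = $2,518.431

$2,518.43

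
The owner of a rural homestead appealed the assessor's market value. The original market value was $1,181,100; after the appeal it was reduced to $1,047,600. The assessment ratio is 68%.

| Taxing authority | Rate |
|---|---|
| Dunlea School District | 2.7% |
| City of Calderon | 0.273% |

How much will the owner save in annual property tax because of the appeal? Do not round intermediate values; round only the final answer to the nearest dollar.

Old assessed value = $1,181,100 × 0.68 = $803,148
New assessed value = $1,047,600 × 0.68 = $712,368
Combined rate = 0.027 + 0.00273 = 0.02973
Old tax = $803,148 × 0.02973 = $23,877.59004
New tax = $712,368 × 0.02973 = $21,178.70064
Reduction = $23,877.59004 − $21,178.70064 = $2,698.8894

$2,699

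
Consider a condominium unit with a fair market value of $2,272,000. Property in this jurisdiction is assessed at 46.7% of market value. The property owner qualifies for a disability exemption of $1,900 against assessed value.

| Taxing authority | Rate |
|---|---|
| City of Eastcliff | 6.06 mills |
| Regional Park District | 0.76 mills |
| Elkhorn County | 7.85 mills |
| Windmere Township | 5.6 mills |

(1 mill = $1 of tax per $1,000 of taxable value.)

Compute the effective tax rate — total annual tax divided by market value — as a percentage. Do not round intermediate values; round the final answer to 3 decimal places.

Assessed value = $2,272,000 × 0.467 = $1,061,024
Taxable value = $1,061,024 − $1,900 = $1,059,124
City of Eastcliff: $1,059,124 × 0.00606 = $6,418.29144
Regional Park District: $1,059,124 × 0.00076 = $804.93424
Elkhorn County: $1,059,124 × 0.00785 = $8,314.1234
Windmere Township: $1,059,124 × 0.0056 = $5,931.0944
Total tax = $21,468.44348
Effective rate = $21,468.44348 ÷ $2,272,000 = 0.945% of market value

0.945%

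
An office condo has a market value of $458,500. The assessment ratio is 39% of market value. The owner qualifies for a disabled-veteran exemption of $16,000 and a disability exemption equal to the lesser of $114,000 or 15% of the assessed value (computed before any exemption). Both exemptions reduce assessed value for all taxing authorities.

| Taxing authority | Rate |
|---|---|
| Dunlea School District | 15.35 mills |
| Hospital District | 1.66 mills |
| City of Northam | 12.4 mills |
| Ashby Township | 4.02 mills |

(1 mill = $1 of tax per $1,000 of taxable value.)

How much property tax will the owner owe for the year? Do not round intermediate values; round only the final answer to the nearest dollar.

Assessed value = $458,500 × 0.39 = $178,815
Disability exemption = min($114,000, 15% × $178,815) = min($114,000, $26,822.25) = $26,822.25 (percentage binds)
Taxable value = $178,815 − $16,000 − $26,822.25 = $135,992.75
Dunlea School District: $135,992.75 × 0.01535 = $2,087.4887125
Hospital District: $135,992.75 × 0.00166 = $225.747965
City of Northam: $135,992.75 × 0.0124 = $1,686.3101
Ashby Township: $135,992.75 × 0.00402 = $546.690855
Total = $4,546.2376325

$4,546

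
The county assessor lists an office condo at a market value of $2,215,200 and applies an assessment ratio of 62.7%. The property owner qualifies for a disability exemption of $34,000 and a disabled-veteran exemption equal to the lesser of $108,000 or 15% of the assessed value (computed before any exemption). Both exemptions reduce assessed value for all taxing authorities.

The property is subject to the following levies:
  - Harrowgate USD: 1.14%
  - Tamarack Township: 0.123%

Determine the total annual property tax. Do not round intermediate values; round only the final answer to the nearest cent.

$15,748.73

Assessed value = $2,215,200 × 0.627 = $1,388,930.4
Disabled-veteran exemption = min($108,000, 15% × $1,388,930.4) = min($108,000, $208,339.56) = $108,000 (dollar cap binds)
Taxable value = $1,388,930.4 − $34,000 − $108,000 = $1,246,930.4
Harrowgate USD: $1,246,930.4 × 0.0114 = $14,215.00656
Tamarack Township: $1,246,930.4 × 0.00123 = $1,533.724392
Total = $15,748.730952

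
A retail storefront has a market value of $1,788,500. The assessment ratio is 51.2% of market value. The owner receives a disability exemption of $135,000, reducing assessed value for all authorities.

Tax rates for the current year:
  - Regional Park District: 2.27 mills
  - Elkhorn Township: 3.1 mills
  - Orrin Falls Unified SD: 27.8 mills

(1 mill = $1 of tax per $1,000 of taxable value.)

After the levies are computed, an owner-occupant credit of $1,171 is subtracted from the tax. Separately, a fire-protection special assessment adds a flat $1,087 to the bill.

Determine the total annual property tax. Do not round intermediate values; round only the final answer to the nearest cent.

$25,812.22

Assessed value = $1,788,500 × 0.512 = $915,712
Taxable value = $915,712 − $135,000 = $780,712
Regional Park District: $780,712 × 0.00227 = $1,772.21624
Elkhorn Township: $780,712 × 0.0031 = $2,420.2072
Orrin Falls Unified SD: $780,712 × 0.0278 = $21,703.7936
Levies subtotal = $25,896.21704
After credit = $25,896.21704 − $1,171 = $24,725.21704
Total = $24,725.21704 + $1,087 = $25,812.21704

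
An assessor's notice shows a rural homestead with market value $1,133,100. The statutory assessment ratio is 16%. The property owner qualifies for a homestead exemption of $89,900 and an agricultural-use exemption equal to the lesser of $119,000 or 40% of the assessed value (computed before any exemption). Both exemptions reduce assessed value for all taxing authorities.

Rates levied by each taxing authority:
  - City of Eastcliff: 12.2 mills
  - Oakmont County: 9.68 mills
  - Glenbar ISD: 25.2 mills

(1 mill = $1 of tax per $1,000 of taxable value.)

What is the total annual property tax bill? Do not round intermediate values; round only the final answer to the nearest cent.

Assessed value = $1,133,100 × 0.16 = $181,296
Agricultural-use exemption = min($119,000, 40% × $181,296) = min($119,000, $72,518.4) = $72,518.4 (percentage binds)
Taxable value = $181,296 − $89,900 − $72,518.4 = $18,877.6
City of Eastcliff: $18,877.6 × 0.0122 = $230.30672
Oakmont County: $18,877.6 × 0.00968 = $182.735168
Glenbar ISD: $18,877.6 × 0.0252 = $475.71552
Total = $888.757408

$888.76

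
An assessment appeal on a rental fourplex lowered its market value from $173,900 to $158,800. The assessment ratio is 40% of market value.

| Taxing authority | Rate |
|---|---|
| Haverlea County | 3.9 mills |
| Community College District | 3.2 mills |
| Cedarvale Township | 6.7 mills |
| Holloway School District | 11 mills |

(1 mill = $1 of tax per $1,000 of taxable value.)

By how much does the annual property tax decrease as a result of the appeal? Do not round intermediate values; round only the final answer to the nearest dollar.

$150

Old assessed value = $173,900 × 0.4 = $69,560
New assessed value = $158,800 × 0.4 = $63,520
Combined rate = 0.0039 + 0.0032 + 0.0067 + 0.011 = 0.0248
Old tax = $69,560 × 0.0248 = $1,725.088
New tax = $63,520 × 0.0248 = $1,575.296
Reduction = $1,725.088 − $1,575.296 = $149.792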